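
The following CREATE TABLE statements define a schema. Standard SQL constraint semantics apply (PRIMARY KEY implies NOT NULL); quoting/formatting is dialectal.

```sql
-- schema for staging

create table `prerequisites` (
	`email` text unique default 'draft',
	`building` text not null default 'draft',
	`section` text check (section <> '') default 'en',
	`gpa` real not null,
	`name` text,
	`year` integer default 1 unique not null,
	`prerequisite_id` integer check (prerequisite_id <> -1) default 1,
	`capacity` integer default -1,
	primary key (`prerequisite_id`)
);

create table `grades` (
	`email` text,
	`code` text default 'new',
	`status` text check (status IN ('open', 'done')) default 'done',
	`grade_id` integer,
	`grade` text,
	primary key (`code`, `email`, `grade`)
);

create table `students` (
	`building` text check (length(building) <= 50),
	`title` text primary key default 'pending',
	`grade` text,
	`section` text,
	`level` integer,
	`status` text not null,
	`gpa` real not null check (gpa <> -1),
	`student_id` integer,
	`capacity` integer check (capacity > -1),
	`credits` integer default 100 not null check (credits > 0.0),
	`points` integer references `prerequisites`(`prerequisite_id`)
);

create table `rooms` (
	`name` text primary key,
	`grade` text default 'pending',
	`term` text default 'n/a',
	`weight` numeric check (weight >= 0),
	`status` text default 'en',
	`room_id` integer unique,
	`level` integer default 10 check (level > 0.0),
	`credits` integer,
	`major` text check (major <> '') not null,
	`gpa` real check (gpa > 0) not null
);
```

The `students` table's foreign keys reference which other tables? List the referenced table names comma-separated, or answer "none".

- points REFERENCES prerequisites(prerequisite_id).

prerequisites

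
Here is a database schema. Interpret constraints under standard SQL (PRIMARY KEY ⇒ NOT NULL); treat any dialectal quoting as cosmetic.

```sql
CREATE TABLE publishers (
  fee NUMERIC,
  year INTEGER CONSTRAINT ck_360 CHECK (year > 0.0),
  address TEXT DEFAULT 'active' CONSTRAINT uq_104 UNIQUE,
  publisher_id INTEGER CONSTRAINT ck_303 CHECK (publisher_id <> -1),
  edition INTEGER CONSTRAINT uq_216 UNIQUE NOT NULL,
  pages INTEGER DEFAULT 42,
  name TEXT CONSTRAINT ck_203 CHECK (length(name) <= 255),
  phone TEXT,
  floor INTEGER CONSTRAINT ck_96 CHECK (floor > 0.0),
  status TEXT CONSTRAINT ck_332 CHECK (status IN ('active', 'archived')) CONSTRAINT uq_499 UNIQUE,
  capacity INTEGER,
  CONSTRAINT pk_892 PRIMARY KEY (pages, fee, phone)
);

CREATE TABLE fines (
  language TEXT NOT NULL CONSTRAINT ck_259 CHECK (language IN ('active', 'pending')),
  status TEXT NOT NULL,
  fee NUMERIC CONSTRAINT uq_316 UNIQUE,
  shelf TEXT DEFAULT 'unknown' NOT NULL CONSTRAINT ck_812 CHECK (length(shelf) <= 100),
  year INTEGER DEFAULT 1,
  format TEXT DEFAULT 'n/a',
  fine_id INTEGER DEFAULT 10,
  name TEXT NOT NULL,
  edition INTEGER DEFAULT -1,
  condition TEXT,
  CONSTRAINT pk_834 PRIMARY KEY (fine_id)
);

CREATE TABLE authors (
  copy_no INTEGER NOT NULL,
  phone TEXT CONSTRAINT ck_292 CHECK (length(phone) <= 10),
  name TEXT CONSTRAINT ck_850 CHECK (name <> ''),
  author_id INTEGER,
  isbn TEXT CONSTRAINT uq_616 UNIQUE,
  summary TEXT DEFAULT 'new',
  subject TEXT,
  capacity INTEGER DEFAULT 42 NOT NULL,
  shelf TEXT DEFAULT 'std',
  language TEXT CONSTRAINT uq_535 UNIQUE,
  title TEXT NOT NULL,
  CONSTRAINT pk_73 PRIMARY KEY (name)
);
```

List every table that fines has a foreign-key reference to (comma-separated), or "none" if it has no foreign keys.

none

No column in fines has a REFERENCES clause.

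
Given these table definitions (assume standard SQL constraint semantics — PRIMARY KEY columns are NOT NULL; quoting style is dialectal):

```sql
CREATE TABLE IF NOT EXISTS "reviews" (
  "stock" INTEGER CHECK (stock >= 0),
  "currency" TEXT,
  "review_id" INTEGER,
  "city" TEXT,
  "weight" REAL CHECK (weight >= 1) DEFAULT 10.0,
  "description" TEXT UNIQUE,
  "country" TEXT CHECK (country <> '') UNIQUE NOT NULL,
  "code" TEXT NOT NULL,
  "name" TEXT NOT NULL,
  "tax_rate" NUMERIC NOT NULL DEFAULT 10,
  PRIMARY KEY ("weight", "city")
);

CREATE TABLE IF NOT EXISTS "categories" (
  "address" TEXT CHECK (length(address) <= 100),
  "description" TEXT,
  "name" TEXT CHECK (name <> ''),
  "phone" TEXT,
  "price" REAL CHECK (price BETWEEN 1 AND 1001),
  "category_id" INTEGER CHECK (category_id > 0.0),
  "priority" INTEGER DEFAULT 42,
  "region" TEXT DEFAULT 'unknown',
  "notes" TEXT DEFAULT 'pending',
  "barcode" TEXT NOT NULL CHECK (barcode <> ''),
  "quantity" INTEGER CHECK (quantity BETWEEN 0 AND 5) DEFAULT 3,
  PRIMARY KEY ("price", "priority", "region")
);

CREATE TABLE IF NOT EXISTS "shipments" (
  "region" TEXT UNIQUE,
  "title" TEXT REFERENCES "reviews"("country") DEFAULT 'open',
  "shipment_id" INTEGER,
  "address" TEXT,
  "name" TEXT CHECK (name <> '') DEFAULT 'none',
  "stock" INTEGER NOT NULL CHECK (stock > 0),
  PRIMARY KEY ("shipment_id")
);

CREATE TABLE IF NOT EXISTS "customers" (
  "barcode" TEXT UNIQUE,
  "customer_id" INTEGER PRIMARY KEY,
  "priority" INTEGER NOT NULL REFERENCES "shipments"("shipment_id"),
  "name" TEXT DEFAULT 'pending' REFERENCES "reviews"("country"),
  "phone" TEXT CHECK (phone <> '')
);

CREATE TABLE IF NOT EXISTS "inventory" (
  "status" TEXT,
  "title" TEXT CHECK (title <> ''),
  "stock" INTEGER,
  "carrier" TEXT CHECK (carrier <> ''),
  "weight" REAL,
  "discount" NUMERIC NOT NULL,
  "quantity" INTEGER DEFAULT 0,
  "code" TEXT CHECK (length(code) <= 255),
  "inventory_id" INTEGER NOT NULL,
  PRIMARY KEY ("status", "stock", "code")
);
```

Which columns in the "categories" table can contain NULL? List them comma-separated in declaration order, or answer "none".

address, description, name, phone, category_id, notes, quantity

- address: CHECK does not forbid NULL (a CHECK constraint passes when its expression is NULL) → nullable.
- description: no NOT NULL constraint applies → nullable.
- name: CHECK does not forbid NULL (a CHECK constraint passes when its expression is NULL) → nullable.
- phone: no NOT NULL constraint applies → nullable.
- price: part of the PRIMARY KEY, which implies NOT NULL → not nullable.
- category_id: CHECK does not forbid NULL (a CHECK constraint passes when its expression is NULL) → nullable.
- priority: part of the PRIMARY KEY, which implies NOT NULL → not nullable.
- region: part of the PRIMARY KEY, which implies NOT NULL → not nullable.
- notes: DEFAULT only fills an omitted column; an explicit NULL is still allowed → nullable.
- barcode: declared NOT NULL → not nullable.
- quantity: CHECK does not forbid NULL (a CHECK constraint passes when its expression is NULL) → nullable.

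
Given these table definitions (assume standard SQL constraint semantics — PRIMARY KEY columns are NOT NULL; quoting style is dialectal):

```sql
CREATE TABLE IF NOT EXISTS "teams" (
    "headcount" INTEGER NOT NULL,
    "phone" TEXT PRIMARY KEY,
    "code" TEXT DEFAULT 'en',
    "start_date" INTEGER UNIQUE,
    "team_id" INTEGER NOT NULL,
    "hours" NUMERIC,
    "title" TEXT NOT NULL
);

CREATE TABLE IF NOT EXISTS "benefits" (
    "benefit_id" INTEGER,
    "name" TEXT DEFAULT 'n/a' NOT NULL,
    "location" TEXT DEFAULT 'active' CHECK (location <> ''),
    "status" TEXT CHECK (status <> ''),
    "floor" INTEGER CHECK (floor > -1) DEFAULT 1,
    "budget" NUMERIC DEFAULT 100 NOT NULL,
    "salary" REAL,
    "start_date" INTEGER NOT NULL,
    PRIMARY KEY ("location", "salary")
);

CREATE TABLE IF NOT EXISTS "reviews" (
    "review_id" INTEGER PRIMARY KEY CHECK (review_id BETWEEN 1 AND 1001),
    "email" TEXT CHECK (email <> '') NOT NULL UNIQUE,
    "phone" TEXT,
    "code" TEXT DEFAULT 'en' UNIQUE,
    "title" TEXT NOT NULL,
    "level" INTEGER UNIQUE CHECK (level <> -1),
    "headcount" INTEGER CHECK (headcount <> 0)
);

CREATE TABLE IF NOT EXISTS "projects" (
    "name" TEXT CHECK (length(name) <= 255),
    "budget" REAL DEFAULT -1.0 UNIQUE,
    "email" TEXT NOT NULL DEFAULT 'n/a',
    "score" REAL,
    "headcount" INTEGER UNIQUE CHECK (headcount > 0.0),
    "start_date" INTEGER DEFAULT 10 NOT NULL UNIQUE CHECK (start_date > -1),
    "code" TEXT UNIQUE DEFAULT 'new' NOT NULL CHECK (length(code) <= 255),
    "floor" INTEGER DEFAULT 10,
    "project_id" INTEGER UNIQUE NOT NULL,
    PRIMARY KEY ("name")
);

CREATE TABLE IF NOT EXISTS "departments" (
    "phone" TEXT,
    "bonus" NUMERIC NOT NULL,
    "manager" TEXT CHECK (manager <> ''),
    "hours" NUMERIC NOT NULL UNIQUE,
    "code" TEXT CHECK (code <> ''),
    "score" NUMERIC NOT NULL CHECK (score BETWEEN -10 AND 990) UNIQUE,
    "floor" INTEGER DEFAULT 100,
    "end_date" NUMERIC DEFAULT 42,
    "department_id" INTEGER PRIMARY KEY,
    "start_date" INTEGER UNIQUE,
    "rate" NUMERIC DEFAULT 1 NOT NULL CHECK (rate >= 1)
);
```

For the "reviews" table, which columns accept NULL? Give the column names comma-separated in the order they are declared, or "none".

phone, code, level, headcount

- review_id: part of the PRIMARY KEY, which implies NOT NULL → not nullable.
- email: declared NOT NULL → not nullable.
- phone: no NOT NULL constraint applies → nullable.
- code: UNIQUE does not imply NOT NULL → nullable.
- title: declared NOT NULL → not nullable.
- level: CHECK does not forbid NULL (a CHECK constraint passes when its expression is NULL) → nullable.
- headcount: CHECK does not forbid NULL (a CHECK constraint passes when its expression is NULL) → nullable.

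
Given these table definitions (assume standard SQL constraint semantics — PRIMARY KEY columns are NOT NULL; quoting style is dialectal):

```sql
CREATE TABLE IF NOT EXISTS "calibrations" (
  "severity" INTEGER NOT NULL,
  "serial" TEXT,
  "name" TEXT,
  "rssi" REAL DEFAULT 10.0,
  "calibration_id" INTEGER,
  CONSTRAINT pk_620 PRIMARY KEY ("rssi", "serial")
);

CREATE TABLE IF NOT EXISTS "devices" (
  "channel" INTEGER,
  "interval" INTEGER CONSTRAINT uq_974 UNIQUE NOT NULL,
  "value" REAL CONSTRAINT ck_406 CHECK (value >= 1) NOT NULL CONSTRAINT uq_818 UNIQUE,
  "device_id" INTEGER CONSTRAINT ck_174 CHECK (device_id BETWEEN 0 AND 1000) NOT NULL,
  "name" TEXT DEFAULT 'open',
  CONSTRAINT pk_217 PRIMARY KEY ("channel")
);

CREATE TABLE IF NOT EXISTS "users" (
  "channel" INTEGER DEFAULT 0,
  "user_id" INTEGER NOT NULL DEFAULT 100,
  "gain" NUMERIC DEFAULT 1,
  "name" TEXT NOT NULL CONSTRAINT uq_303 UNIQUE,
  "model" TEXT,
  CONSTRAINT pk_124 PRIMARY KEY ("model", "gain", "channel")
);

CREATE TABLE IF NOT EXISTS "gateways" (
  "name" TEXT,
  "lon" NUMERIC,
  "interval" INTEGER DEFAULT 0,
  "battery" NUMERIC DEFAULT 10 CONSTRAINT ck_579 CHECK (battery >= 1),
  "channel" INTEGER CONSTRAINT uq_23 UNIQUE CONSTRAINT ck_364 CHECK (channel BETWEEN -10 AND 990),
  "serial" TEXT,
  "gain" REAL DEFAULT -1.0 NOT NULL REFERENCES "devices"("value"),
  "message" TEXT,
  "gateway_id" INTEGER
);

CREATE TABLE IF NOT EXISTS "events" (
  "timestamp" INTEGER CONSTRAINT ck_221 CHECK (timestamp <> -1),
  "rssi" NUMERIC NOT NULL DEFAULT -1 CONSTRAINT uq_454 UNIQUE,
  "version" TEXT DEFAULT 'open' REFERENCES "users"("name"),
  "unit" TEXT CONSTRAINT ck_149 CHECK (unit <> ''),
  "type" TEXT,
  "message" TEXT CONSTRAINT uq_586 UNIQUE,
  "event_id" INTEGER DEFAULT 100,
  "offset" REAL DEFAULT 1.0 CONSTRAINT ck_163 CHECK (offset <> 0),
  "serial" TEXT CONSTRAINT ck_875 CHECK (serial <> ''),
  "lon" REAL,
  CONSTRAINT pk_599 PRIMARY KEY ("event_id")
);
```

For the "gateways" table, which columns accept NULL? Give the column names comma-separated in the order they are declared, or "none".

name, lon, interval, battery, channel, serial, message, gateway_id

- name: no NOT NULL constraint applies → nullable.
- lon: no NOT NULL constraint applies → nullable.
- interval: DEFAULT only fills an omitted column; an explicit NULL is still allowed → nullable.
- battery: CHECK does not forbid NULL (a CHECK constraint passes when its expression is NULL) → nullable.
- channel: CHECK does not forbid NULL (a CHECK constraint passes when its expression is NULL) → nullable.
- serial: no NOT NULL constraint applies → nullable.
- gain: declared NOT NULL → not nullable.
- message: no NOT NULL constraint applies → nullable.
- gateway_id: no NOT NULL constraint applies → nullable.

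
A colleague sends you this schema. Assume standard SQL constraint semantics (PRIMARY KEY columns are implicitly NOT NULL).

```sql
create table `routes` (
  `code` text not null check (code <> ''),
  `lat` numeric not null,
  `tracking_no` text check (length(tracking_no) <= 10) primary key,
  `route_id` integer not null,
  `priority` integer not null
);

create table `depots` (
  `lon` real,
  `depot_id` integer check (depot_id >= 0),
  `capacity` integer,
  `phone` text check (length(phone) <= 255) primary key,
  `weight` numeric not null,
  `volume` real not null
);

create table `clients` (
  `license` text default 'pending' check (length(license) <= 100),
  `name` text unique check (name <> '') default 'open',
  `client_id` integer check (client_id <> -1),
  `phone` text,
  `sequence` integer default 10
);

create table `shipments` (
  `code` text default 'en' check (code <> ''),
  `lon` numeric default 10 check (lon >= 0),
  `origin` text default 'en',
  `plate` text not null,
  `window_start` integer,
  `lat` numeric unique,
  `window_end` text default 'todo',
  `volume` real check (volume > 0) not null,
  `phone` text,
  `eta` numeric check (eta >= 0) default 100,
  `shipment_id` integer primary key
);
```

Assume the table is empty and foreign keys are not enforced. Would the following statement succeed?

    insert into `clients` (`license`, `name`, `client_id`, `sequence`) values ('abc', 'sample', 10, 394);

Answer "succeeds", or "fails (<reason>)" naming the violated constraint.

clients has no NOT NULL or PRIMARY KEY columns.
CHECK constraints: 'abc' satisfies (length(license) <= 100); 'sample' satisfies (name <> ''); 10 satisfies (client_id <> -1).
No constraint is violated.

succeeds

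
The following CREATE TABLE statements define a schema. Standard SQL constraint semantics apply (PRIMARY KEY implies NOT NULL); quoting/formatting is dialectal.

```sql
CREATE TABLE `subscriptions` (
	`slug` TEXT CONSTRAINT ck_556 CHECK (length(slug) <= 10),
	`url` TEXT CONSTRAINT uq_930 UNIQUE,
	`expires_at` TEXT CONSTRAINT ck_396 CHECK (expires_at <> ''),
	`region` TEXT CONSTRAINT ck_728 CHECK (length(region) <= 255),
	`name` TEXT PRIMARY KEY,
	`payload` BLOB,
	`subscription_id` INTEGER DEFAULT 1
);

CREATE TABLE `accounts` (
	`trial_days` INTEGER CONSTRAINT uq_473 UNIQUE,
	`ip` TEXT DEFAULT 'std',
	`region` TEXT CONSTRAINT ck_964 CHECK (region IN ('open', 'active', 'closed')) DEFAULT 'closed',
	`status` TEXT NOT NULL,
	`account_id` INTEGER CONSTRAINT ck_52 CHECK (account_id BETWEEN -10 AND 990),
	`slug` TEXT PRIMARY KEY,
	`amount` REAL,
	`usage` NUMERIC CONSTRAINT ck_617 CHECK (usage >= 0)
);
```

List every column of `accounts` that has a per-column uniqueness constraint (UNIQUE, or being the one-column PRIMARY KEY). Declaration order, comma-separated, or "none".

- trial_days: declared UNIQUE → unique.
- ip: no UNIQUE or single-column PK constraint.
- region: no UNIQUE or single-column PK constraint.
- status: no UNIQUE or single-column PK constraint.
- account_id: no UNIQUE or single-column PK constraint.
- slug: single-column PRIMARY KEY → unique.
- amount: no UNIQUE or single-column PK constraint.
- usage: no UNIQUE or single-column PK constraint.

trial_days, slug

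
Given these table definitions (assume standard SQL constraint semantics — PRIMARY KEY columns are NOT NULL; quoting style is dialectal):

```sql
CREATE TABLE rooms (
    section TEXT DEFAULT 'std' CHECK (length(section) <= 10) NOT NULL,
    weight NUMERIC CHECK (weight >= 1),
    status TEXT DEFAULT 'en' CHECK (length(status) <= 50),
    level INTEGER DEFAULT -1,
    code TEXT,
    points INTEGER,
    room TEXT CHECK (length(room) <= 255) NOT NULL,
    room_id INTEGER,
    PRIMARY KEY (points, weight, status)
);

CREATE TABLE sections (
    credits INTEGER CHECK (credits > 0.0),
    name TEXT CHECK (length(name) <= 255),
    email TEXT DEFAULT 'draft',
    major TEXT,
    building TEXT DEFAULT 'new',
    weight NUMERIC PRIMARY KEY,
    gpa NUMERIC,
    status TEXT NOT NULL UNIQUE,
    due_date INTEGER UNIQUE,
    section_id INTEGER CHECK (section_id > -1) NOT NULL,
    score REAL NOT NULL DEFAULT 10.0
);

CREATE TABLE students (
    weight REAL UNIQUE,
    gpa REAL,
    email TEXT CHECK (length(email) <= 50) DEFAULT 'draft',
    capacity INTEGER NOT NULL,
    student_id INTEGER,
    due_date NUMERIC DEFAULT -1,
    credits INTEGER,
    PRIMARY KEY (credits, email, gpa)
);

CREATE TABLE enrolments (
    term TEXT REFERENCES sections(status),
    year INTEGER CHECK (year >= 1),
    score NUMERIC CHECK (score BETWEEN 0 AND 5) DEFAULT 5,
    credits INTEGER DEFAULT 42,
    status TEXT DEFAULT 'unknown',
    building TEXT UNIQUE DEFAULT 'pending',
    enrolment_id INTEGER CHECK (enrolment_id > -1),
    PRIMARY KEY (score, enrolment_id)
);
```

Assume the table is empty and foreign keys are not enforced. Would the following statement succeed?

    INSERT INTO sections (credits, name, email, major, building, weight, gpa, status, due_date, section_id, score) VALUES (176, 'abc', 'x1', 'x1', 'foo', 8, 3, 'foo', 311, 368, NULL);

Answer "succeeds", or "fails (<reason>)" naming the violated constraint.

fails (NOT NULL on score)

score is explicitly set to NULL, but score is declared NOT NULL.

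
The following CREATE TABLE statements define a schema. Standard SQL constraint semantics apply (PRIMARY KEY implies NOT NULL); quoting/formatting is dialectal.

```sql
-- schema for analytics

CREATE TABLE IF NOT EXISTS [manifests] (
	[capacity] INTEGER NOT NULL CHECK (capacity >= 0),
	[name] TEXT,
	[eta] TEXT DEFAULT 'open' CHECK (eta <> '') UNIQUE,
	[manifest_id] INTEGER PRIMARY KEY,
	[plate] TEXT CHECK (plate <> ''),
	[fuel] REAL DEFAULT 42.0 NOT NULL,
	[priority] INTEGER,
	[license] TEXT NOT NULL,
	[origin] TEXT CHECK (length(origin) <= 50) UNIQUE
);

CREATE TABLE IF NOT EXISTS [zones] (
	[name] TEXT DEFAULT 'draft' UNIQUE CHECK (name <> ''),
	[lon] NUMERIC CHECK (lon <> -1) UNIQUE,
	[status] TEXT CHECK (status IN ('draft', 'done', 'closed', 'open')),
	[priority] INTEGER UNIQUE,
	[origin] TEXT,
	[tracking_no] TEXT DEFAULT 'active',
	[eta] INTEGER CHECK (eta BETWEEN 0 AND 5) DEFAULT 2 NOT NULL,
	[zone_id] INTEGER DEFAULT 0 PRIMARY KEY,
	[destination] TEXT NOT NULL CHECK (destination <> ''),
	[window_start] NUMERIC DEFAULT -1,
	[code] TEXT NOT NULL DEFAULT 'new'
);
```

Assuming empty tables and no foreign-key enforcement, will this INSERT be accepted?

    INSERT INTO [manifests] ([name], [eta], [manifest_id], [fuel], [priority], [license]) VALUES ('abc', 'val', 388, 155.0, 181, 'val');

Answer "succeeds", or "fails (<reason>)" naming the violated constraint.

fails (NOT NULL on capacity)

capacity is omitted from the column list and has no DEFAULT, so it would receive NULL.
But capacity is declared NOT NULL.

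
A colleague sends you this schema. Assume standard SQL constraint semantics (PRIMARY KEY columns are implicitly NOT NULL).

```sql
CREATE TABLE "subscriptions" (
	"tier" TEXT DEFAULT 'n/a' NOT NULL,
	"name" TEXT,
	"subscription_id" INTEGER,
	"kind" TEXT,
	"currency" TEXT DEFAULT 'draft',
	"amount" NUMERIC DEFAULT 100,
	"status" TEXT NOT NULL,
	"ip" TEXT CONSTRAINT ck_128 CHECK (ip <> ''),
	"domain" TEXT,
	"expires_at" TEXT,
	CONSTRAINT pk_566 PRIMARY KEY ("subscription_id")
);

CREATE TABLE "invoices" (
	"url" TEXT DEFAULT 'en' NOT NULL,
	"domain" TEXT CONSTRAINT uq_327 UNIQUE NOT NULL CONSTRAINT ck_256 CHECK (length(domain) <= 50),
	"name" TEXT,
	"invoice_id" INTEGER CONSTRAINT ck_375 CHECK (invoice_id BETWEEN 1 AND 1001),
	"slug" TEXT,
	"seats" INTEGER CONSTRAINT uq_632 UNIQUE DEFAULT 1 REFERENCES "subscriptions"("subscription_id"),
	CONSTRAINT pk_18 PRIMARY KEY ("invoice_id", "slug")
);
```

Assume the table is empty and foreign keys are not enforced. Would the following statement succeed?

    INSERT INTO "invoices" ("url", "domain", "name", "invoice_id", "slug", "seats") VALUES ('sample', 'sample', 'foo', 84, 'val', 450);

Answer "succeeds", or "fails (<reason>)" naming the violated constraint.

NOT NULL columns: domain is supplied; invoice_id is supplied; slug is supplied; url is supplied.
CHECK constraints: 'sample' satisfies (length(domain) <= 50); 84 satisfies (invoice_id BETWEEN 1 AND 1001).
No constraint is violated.

succeeds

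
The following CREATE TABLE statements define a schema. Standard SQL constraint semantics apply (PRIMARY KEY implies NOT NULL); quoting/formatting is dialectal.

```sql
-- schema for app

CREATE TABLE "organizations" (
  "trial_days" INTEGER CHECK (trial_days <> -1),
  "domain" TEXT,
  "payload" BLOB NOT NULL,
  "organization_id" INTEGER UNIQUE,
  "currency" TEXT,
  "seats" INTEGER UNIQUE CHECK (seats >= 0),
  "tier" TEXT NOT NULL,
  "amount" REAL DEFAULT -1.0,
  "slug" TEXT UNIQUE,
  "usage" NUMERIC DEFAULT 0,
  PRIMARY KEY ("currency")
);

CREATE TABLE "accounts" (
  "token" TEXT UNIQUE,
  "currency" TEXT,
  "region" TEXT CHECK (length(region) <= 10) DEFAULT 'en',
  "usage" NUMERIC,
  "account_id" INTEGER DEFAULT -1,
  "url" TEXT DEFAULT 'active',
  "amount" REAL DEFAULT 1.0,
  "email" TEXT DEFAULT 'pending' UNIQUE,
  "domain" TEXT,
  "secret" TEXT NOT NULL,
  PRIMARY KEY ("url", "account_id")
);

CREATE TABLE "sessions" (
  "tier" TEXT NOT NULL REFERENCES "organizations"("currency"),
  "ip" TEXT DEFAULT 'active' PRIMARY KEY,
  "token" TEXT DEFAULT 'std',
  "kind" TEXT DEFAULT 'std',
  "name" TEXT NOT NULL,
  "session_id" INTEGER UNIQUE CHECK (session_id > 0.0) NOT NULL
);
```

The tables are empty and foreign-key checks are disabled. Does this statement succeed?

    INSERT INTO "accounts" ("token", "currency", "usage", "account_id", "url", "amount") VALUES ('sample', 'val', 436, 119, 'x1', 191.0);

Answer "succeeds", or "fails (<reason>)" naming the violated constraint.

fails (NOT NULL on secret)

secret is omitted from the column list and has no DEFAULT, so it would receive NULL.
But secret is declared NOT NULL.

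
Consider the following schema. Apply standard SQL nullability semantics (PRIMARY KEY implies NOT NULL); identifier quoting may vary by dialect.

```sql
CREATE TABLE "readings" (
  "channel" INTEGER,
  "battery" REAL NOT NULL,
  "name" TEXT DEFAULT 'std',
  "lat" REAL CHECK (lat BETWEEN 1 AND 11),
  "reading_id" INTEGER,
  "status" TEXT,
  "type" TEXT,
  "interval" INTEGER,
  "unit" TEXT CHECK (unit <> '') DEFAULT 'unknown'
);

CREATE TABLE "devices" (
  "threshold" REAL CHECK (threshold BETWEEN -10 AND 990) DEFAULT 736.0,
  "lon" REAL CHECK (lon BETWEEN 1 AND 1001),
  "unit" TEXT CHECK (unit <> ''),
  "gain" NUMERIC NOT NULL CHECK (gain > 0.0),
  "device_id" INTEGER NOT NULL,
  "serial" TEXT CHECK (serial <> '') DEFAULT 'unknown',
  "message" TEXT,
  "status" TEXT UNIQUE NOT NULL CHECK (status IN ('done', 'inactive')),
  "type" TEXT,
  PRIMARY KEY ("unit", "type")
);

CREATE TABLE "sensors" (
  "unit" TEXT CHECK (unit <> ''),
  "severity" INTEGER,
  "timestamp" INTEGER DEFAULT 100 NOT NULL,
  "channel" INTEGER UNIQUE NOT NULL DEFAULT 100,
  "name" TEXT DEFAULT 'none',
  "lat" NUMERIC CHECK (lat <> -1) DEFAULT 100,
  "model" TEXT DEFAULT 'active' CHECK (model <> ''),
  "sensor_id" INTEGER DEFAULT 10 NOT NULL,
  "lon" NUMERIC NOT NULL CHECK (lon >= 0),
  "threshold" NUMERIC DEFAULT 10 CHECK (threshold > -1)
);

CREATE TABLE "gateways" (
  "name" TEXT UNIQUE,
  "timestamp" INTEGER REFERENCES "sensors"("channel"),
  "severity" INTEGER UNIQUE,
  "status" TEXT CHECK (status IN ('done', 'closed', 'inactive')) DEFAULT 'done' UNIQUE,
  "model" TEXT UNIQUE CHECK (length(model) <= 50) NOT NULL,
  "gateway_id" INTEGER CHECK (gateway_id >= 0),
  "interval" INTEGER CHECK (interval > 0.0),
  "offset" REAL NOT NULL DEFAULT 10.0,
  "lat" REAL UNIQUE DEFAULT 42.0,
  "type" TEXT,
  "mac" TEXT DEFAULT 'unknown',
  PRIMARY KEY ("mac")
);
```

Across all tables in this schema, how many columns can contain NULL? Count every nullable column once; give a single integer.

26

readings: 8 nullable (channel, name, lat, reading_id, status, type, interval, unit — PK none and explicit NOT NULL columns excluded).
devices: 4 nullable (threshold, lon, serial, message — PK (unit, type) and explicit NOT NULL columns excluded).
sensors: 6 nullable (unit, severity, name, lat, model, threshold — PK none and explicit NOT NULL columns excluded).
gateways: 8 nullable (name, timestamp, severity, status, gateway_id, interval, lat, type — PK (mac) and explicit NOT NULL columns excluded).
Total: 8 + 4 + 6 + 8 = 26.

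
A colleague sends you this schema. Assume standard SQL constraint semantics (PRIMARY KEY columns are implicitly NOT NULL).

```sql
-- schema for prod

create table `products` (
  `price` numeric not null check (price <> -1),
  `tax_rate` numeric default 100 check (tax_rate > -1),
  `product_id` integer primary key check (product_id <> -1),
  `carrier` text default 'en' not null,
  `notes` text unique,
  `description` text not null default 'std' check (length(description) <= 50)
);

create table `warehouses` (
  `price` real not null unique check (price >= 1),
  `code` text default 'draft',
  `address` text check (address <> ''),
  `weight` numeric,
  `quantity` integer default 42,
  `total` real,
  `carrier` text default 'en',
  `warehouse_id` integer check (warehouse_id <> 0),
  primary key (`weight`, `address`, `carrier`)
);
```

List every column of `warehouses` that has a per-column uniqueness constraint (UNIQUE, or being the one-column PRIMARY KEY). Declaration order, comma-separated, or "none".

- price: declared UNIQUE → unique.
- code: no UNIQUE or single-column PK constraint.
- address: part of a composite PRIMARY KEY — only the tuple is unique, not this column on its own.
- weight: part of a composite PRIMARY KEY — only the tuple is unique, not this column on its own.
- quantity: no UNIQUE or single-column PK constraint.
- total: no UNIQUE or single-column PK constraint.
- carrier: part of a composite PRIMARY KEY — only the tuple is unique, not this column on its own.
- warehouse_id: no UNIQUE or single-column PK constraint.

price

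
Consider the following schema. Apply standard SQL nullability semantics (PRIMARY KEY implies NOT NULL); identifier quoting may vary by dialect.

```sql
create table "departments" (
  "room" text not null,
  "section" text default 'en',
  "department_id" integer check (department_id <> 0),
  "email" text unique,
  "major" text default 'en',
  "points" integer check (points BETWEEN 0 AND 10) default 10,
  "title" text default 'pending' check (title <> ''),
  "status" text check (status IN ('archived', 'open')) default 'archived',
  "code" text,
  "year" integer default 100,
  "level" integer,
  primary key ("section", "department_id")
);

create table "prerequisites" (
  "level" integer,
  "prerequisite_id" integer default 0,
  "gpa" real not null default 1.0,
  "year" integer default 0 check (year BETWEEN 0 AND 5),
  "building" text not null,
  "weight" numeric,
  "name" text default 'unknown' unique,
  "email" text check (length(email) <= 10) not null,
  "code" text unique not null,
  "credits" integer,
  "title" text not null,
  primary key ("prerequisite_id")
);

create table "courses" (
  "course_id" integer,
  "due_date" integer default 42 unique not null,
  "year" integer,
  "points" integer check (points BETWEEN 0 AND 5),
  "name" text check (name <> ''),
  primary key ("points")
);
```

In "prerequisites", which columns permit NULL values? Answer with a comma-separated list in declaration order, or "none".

- level: no NOT NULL constraint applies → nullable.
- prerequisite_id: part of the PRIMARY KEY, which implies NOT NULL → not nullable.
- gpa: declared NOT NULL → not nullable.
- year: CHECK does not forbid NULL (a CHECK constraint passes when its expression is NULL) → nullable.
- building: declared NOT NULL → not nullable.
- weight: no NOT NULL constraint applies → nullable.
- name: UNIQUE does not imply NOT NULL → nullable.
- email: declared NOT NULL → not nullable.
- code: declared NOT NULL → not nullable.
- credits: no NOT NULL constraint applies → nullable.
- title: declared NOT NULL → not nullable.

level, year, weight, name, credits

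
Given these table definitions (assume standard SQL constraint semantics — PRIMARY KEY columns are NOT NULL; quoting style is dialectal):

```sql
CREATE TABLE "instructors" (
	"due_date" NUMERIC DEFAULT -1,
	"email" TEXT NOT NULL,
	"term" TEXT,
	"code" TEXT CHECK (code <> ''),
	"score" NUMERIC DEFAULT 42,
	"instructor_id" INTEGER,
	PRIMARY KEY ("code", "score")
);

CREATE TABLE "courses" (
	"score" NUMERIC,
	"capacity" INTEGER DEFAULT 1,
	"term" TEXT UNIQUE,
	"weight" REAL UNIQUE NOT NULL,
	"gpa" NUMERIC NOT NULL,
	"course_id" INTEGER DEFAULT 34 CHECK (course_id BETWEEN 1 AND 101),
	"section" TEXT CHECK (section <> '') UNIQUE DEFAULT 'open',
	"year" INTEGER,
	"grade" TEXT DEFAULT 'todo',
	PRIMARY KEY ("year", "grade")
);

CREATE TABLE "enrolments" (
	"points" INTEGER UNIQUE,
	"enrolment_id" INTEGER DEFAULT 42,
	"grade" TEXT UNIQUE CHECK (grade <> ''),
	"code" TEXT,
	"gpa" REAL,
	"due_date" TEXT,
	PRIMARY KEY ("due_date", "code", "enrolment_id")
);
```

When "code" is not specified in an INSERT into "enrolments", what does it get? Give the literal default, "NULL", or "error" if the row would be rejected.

error

code has no DEFAULT clause.
Omitting it would insert NULL, but it is part of the PRIMARY KEY, so the INSERT fails.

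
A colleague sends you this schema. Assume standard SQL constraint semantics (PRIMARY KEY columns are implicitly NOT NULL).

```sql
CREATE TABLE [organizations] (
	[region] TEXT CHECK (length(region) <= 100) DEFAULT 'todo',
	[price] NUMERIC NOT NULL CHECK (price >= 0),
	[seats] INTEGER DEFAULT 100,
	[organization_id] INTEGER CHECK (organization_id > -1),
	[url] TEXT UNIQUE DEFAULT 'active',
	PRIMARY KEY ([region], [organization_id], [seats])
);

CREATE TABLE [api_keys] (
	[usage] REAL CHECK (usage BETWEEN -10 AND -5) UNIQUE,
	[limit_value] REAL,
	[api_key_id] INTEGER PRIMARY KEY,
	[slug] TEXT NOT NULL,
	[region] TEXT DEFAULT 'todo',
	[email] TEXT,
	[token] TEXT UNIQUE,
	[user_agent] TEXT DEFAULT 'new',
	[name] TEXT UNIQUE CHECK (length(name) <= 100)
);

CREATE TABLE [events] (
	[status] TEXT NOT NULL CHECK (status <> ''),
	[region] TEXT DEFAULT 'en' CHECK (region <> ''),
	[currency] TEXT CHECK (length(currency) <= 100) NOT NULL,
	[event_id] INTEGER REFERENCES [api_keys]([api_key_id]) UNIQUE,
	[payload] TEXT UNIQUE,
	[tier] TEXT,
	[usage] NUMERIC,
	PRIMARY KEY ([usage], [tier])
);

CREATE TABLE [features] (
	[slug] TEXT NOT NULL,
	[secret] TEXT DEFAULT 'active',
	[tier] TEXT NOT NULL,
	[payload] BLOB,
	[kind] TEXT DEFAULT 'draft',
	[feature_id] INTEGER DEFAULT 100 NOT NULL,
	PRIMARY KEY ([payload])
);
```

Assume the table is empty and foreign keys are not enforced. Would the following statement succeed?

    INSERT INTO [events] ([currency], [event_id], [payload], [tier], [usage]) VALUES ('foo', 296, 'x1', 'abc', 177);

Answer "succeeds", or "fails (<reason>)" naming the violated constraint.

status is omitted from the column list and has no DEFAULT, so it would receive NULL.
But status is declared NOT NULL.

fails (NOT NULL on status)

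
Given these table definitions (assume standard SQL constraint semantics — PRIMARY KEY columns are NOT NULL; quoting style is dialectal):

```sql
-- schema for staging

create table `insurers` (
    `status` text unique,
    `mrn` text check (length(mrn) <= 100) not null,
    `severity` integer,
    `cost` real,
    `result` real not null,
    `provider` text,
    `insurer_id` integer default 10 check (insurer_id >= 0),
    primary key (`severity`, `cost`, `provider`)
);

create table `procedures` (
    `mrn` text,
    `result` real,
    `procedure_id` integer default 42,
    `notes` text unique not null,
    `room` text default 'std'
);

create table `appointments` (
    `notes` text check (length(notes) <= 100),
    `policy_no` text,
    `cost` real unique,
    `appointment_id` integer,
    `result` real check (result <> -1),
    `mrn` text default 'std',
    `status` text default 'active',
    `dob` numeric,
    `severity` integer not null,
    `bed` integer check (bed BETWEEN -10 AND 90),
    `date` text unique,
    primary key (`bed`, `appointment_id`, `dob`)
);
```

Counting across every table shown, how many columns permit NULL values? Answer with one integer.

insurers: 2 nullable (status, insurer_id — PK (severity, cost, provider) and explicit NOT NULL columns excluded).
procedures: 4 nullable (mrn, result, procedure_id, room — PK none and explicit NOT NULL columns excluded).
appointments: 7 nullable (notes, policy_no, cost, result, mrn, status, date — PK (bed, appointment_id, dob) and explicit NOT NULL columns excluded).
Total: 2 + 4 + 7 = 13.

13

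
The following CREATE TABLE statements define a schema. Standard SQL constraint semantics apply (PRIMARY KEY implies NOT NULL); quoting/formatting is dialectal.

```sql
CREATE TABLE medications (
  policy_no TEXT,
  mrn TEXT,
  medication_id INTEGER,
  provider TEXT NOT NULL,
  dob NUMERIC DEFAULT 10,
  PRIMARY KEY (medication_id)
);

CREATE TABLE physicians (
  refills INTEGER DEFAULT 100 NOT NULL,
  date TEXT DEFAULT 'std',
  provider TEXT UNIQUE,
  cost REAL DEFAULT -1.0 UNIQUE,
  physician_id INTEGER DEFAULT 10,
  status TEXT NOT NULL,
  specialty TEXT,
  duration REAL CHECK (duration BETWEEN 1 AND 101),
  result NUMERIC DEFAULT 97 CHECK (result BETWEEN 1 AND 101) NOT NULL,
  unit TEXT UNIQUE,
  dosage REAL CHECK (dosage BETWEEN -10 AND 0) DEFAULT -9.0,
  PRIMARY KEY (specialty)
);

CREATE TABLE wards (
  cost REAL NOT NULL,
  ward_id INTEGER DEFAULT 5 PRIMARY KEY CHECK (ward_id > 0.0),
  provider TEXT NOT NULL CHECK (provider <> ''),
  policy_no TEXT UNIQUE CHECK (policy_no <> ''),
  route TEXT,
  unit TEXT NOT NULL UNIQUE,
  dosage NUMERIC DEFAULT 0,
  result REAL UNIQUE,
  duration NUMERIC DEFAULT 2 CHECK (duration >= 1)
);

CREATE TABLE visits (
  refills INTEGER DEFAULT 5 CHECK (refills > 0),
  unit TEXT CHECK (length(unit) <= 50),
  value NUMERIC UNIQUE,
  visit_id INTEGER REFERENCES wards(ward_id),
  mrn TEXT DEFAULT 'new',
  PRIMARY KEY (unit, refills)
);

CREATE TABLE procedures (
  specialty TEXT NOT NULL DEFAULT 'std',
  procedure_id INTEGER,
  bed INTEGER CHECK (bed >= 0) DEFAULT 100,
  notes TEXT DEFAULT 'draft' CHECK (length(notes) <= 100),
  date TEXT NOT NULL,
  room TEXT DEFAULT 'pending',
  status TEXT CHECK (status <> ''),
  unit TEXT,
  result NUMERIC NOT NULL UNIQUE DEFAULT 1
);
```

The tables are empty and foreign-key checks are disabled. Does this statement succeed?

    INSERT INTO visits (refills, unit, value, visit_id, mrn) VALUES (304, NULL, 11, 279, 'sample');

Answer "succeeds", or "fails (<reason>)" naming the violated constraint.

fails (NOT NULL on unit)

unit is explicitly set to NULL, but unit is part of the PRIMARY KEY (implied NOT NULL).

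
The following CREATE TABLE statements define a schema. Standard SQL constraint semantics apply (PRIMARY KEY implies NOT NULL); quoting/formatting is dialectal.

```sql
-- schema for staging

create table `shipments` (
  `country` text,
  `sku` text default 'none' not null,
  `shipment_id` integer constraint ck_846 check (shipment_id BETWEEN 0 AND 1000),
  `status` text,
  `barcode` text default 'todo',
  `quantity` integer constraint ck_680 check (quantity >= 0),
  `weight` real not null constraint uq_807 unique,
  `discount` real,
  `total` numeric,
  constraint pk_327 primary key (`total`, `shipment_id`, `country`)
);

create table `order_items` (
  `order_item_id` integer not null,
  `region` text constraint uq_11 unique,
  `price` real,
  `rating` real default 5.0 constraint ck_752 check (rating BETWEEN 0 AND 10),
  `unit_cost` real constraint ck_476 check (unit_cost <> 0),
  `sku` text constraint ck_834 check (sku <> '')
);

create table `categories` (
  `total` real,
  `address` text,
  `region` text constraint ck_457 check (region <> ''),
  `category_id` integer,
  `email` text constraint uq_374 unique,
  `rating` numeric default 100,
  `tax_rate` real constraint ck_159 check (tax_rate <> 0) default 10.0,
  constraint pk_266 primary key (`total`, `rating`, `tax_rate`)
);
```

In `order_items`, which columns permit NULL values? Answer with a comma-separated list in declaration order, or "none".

- order_item_id: declared NOT NULL → not nullable.
- region: UNIQUE does not imply NOT NULL → nullable.
- price: no NOT NULL constraint applies → nullable.
- rating: CHECK does not forbid NULL (a CHECK constraint passes when its expression is NULL) → nullable.
- unit_cost: CHECK does not forbid NULL (a CHECK constraint passes when its expression is NULL) → nullable.
- sku: CHECK does not forbid NULL (a CHECK constraint passes when its expression is NULL) → nullable.

region, price, rating, unit_cost, sku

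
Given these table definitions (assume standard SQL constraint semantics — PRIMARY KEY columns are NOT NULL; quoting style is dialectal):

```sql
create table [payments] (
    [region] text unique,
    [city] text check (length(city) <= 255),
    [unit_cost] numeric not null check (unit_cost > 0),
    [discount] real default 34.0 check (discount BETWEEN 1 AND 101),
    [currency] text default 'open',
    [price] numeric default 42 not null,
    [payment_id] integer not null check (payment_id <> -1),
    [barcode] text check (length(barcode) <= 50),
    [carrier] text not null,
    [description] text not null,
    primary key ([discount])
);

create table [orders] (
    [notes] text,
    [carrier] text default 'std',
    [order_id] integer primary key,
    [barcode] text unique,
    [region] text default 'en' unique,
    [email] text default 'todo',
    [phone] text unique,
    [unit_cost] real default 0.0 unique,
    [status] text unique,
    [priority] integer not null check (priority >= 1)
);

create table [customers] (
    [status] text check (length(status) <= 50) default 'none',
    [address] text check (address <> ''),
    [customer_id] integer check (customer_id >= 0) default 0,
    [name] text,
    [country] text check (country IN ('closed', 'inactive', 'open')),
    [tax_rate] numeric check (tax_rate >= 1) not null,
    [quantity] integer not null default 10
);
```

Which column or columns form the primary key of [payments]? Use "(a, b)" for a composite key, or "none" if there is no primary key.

discount is declared PRIMARY KEY as a table-level PRIMARY KEY clause.

discount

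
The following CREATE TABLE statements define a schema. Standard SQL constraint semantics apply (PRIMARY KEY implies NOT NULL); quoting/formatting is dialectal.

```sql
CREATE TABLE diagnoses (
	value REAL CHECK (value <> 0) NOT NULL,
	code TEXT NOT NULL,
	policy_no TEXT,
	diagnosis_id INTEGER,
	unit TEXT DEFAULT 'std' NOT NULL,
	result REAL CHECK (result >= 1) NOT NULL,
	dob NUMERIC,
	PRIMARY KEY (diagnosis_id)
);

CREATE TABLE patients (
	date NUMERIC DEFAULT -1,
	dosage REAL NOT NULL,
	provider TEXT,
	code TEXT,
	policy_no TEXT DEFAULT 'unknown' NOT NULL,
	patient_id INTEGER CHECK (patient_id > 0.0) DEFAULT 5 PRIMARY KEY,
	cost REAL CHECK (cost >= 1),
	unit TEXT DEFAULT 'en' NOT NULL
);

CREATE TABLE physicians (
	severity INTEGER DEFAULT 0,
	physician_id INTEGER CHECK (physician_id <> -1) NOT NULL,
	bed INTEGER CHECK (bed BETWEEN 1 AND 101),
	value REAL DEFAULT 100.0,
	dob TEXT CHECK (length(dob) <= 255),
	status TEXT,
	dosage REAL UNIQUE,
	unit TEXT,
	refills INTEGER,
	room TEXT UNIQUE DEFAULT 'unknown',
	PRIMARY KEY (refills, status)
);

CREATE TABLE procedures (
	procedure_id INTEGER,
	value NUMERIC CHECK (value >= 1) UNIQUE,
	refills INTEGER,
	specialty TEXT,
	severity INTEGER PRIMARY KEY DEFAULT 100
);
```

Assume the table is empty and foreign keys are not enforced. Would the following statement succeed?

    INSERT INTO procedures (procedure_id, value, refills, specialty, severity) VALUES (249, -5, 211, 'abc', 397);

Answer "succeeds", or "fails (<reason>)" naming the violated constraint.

fails (CHECK on value)

The value -5 for value violates CHECK (value >= 1).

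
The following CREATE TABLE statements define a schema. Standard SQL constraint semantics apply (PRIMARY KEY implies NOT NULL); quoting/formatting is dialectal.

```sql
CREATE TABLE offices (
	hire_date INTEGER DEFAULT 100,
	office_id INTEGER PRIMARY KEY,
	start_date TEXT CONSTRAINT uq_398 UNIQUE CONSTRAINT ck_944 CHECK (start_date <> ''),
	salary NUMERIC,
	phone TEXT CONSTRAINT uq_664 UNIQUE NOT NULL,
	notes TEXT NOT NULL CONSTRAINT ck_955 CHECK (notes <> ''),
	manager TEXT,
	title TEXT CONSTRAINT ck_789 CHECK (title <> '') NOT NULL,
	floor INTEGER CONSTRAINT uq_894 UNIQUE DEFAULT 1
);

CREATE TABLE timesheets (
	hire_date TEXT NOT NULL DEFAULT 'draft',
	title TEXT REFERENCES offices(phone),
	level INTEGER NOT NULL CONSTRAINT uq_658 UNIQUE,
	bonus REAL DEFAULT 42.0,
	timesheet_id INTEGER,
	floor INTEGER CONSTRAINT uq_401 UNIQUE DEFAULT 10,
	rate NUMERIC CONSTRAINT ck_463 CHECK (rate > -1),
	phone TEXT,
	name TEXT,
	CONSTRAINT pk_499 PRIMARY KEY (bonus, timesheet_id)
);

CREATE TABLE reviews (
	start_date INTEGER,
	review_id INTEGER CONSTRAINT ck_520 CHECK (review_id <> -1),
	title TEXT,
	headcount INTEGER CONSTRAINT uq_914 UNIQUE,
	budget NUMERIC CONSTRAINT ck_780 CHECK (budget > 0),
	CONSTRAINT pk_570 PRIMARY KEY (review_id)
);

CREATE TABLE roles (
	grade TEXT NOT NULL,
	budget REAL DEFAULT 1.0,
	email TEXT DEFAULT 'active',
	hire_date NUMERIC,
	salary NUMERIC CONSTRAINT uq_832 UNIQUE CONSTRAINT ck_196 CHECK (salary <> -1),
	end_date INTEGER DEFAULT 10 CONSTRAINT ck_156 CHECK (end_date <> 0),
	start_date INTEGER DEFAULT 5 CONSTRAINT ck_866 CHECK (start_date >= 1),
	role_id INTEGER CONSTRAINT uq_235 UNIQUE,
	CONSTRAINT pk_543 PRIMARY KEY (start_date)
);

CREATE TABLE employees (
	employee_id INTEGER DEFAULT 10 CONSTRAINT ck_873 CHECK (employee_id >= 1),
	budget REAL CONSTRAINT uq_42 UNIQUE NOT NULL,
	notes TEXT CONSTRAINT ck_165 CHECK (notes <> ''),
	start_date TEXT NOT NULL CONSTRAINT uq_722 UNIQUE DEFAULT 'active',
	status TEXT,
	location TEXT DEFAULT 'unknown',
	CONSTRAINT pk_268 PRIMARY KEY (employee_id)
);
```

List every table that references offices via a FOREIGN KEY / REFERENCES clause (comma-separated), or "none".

timesheets

- timesheets.title references offices(phone).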